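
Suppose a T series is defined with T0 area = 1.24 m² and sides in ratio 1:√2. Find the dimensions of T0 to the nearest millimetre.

Let the short side be w mm. Then w · w√2 = 1.24 m² = 1,240,000 mm².
w² = 1,240,000/√2, so w ≈ 936.4 mm; long side = w√2 ≈ 1324.2 mm.

936 × 1324 mm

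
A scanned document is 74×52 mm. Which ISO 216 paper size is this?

Aspect ratio 74/52 ≈ 1.423 — close to the ISO √2 ≈ 1.414.
In the A-series (A0 area = 1 m²): A8 = 52 × 74 mm.

A8 (52 × 74 mm)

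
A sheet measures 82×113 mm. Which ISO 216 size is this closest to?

C7 (81 × 114 mm)

Aspect ratio 113/82 ≈ 1.378 (ISO target is √2 ≈ 1.414).
In the C-series (envelope sizes, between A and B): C7 = 81 × 114 mm.
Off by 2 mm total — nearest standard size.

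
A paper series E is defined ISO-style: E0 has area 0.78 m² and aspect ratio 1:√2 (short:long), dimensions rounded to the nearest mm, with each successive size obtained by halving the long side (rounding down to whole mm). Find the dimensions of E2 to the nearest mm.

371 × 525 mm

Let E0's short side be w mm. w · w√2 = 0.78 m² = 780,000 mm², so w ≈ 742.7 mm and w√2 ≈ 1050.3 mm → E0 = 743 × 1050 mm.
E1: ⌊1050/2⌋ × 743 = 525 × 743 mm
E2: ⌊743/2⌋ × 525 = 371 × 525 mm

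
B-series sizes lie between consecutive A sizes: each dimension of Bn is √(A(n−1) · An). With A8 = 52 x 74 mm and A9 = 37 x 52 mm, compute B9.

Short side: √(52 · 37) = √1924 ≈ 43.9 → 44 mm
Long side: √(74 · 52) = √3848 ≈ 62.0 → 62 mm

44 × 62 mm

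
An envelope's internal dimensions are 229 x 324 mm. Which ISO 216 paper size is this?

Aspect ratio 324/229 ≈ 1.415 — close to the ISO √2 ≈ 1.414.
In the C-series (envelope sizes, between A and B): C4 = 229 × 324 mm.

C4 (229 × 324 mm)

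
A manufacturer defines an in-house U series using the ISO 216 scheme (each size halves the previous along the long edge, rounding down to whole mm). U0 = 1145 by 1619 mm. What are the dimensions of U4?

286 × 404 mm

U1: ⌊1619/2⌋ × 1145 = 809 × 1145 mm
U2: ⌊1145/2⌋ × 809 = 572 × 809 mm
U3: ⌊809/2⌋ × 572 = 404 × 572 mm
U4: ⌊572/2⌋ × 404 = 286 × 404 mm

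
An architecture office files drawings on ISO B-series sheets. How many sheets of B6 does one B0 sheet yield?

Each ISO step halves the sheet: 1 × B0 → 2 × B1 → 4 × B2 → 8 × B3 → …
From B0 to B6 is 6 halving steps: 2^6 = 64.

64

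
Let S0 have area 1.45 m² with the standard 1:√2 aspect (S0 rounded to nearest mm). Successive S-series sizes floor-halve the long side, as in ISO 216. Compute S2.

506 × 716 mm

Let S0's short side be w mm. w · w√2 = 1.45 m² = 1,450,000 mm², so w ≈ 1012.6 mm and w√2 ≈ 1432.0 mm → S0 = 1013 × 1432 mm.
S1: ⌊1432/2⌋ × 1013 = 716 × 1013 mm
S2: ⌊1013/2⌋ × 716 = 506 × 716 mm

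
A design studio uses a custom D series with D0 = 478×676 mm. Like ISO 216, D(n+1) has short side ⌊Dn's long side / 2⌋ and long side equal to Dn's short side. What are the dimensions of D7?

42 × 59 mm

D1 = 338 × 478 mm (from D0 by 1 halving).
D2: ⌊478/2⌋ × 338 = 239 × 338 mm
D3: ⌊338/2⌋ × 239 = 169 × 239 mm
D4: ⌊239/2⌋ × 169 = 119 × 169 mm
D5: ⌊169/2⌋ × 119 = 84 × 119 mm
D6: ⌊119/2⌋ × 84 = 59 × 84 mm
D7: ⌊84/2⌋ × 59 = 42 × 59 mm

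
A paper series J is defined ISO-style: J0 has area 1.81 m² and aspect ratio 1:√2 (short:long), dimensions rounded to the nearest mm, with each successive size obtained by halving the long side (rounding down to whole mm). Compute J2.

565 × 800 mm

Let J0's short side be w mm. w · w√2 = 1.81 m² = 1,810,000 mm², so w ≈ 1131.3 mm and w√2 ≈ 1599.9 mm → J0 = 1131 × 1600 mm.
J1: ⌊1600/2⌋ × 1131 = 800 × 1131 mm
J2: ⌊1131/2⌋ × 800 = 565 × 800 mm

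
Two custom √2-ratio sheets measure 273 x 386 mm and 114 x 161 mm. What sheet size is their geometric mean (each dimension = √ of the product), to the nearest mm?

Short side: √(273 · 114) = √31122 ≈ 176.4 → 176 mm
Long side: √(386 · 161) = √62146 ≈ 249.3 → 249 mm

176 × 249 mm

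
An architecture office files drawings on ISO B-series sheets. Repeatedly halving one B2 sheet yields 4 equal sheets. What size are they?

B4

4 = 2^2, so 2 halving steps.
B2 → B3 → … → B4 after 2 steps.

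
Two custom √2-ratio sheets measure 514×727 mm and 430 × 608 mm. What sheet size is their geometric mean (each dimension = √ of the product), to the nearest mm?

Short side: √(514 · 430) = √221020 ≈ 470.1 → 470 mm
Long side: √(727 · 608) = √442016 ≈ 664.8 → 665 mm

470 × 665 mm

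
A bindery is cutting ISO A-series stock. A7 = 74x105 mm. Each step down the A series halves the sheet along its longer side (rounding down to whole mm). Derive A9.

A8: ⌊105/2⌋ × 74 = 52 × 74 mm
A9: ⌊74/2⌋ × 52 = 37 × 52 mm

37 × 52 mm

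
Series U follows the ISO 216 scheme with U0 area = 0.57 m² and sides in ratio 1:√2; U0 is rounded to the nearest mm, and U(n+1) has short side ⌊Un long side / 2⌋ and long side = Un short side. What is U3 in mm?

Let U0's short side be w mm. w · w√2 = 0.57 m² = 570,000 mm², so w ≈ 634.9 mm and w√2 ≈ 897.8 mm → U0 = 635 × 898 mm.
U1: ⌊898/2⌋ × 635 = 449 × 635 mm
U2: ⌊635/2⌋ × 449 = 317 × 449 mm
U3: ⌊449/2⌋ × 317 = 224 × 317 mm

224 × 317 mm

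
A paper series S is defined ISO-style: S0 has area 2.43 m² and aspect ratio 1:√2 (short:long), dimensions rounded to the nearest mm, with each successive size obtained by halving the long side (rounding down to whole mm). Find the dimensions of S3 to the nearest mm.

Let S0's short side be w mm. w · w√2 = 2.43 m² = 2,430,000 mm², so w ≈ 1310.8 mm and w√2 ≈ 1853.8 mm → S0 = 1311 × 1854 mm.
S1: ⌊1854/2⌋ × 1311 = 927 × 1311 mm
S2: ⌊1311/2⌋ × 927 = 655 × 927 mm
S3: ⌊927/2⌋ × 655 = 463 × 655 mm

463 × 655 mm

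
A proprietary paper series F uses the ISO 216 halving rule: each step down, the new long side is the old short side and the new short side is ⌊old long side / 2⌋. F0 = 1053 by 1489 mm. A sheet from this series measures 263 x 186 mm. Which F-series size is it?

F5

F0: 1053 × 1489 mm
F1: 744 × 1053 mm
F2: 526 × 744 mm
F3: 372 × 526 mm
F4: 263 × 372 mm
F5: 186 × 263 mm
F6: 131 × 186 mm
→ matches F5.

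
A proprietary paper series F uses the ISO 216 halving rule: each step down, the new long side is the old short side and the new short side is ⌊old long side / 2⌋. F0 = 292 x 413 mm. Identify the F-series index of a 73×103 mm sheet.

F0: 292 × 413 mm
F1: 206 × 292 mm
F2: 146 × 206 mm
F3: 103 × 146 mm
F4: 73 × 103 mm
F5: 51 × 73 mm
→ matches F4.

F4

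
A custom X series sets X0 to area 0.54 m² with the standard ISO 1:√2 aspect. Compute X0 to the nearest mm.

Let the short side be w mm. Then w · w√2 = 0.54 m² = 540,000 mm².
w² = 540,000/√2, so w ≈ 617.9 mm; long side = w√2 ≈ 873.9 mm.

618 × 874 mm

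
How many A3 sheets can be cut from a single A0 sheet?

A0 = 841 × 1189 mm; A3 = 297 × 420 mm.
Each halving step doubles the count; 3 steps from A0 to A3.
2^3 = 8.

8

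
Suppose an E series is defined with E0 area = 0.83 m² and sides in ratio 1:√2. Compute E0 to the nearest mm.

766 × 1083 mm

Let the short side be w mm. Then w · w√2 = 0.83 m² = 830,000 mm².
w² = 830,000/√2, so w ≈ 766.1 mm; long side = w√2 ≈ 1083.4 mm.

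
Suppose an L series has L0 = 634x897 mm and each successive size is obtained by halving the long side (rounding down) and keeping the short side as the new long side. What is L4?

L1: ⌊897/2⌋ × 634 = 448 × 634 mm
L2: ⌊634/2⌋ × 448 = 317 × 448 mm
L3: ⌊448/2⌋ × 317 = 224 × 317 mm
L4: ⌊317/2⌋ × 224 = 158 × 224 mm

158 × 224 mm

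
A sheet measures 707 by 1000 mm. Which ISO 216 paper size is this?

Aspect ratio 1000/707 ≈ 1.414 — close to the ISO √2 ≈ 1.414.
In the B-series (B0 = 1000 × 1414 mm): B1 = 707 × 1000 mm.

B1 (707 × 1000 mm)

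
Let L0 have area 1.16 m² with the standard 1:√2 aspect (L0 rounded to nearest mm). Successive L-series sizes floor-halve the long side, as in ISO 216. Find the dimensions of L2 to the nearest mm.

Let L0's short side be w mm. w · w√2 = 1.16 m² = 1,160,000 mm², so w ≈ 905.7 mm and w√2 ≈ 1280.8 mm → L0 = 906 × 1281 mm.
L1: ⌊1281/2⌋ × 906 = 640 × 906 mm
L2: ⌊906/2⌋ × 640 = 453 × 640 mm

453 × 640 mm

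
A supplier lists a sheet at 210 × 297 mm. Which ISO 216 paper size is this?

Aspect ratio 297/210 ≈ 1.414 — close to the ISO √2 ≈ 1.414.
In the A-series (A0 area = 1 m²): A4 = 210 × 297 mm.

A4 (210 × 297 mm)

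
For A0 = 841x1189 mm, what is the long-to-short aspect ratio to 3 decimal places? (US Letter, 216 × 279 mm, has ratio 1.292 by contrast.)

1189 / 841 = 1.414
Matches √2 ≈ 1.414 — the ISO 216 defining ratio.

1.414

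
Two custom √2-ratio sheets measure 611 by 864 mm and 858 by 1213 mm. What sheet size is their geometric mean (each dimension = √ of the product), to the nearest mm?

Short side: √(611 · 858) = √524238 ≈ 724.0 → 724 mm
Long side: √(864 · 1213) = √1048032 ≈ 1023.7 → 1024 mm

724 × 1024 mm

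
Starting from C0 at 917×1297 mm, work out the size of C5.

162 × 229 mm

C1: ⌊1297/2⌋ × 917 = 648 × 917 mm
C2: ⌊917/2⌋ × 648 = 458 × 648 mm
C3: ⌊648/2⌋ × 458 = 324 × 458 mm
C4: ⌊458/2⌋ × 324 = 229 × 324 mm
C5: ⌊324/2⌋ × 229 = 162 × 229 mm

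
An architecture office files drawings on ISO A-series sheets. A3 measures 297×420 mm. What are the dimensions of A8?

A4: ⌊420/2⌋ × 297 = 210 × 297 mm
A5: ⌊297/2⌋ × 210 = 148 × 210 mm
A6: ⌊210/2⌋ × 148 = 105 × 148 mm
A7: ⌊148/2⌋ × 105 = 74 × 105 mm
A8: ⌊105/2⌋ × 74 = 52 × 74 mm

52 × 74 mm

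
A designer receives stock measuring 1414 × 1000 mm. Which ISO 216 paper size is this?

B0 (1000 × 1414 mm)

Aspect ratio 1414/1000 ≈ 1.414 — close to the ISO √2 ≈ 1.414.
In the B-series (B0 = 1000 × 1414 mm): B0 = 1000 × 1414 mm.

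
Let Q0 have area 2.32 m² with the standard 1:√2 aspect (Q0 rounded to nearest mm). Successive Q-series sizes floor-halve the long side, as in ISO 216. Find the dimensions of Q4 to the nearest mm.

Let Q0's short side be w mm. w · w√2 = 2.32 m² = 2,320,000 mm², so w ≈ 1280.8 mm and w√2 ≈ 1811.3 mm → Q0 = 1281 × 1811 mm.
Q1: ⌊1811/2⌋ × 1281 = 905 × 1281 mm
Q2: ⌊1281/2⌋ × 905 = 640 × 905 mm
Q3: ⌊905/2⌋ × 640 = 452 × 640 mm
Q4: ⌊640/2⌋ × 452 = 320 × 452 mm

320 × 452 mm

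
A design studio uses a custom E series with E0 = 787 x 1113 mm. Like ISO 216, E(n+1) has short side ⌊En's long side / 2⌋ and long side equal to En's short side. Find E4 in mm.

196 × 278 mm

E1: ⌊1113/2⌋ × 787 = 556 × 787 mm
E2: ⌊787/2⌋ × 556 = 393 × 556 mm
E3: ⌊556/2⌋ × 393 = 278 × 393 mm
E4: ⌊393/2⌋ × 278 = 196 × 278 mm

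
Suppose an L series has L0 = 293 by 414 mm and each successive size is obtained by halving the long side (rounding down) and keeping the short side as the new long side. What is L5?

51 × 73 mm

L1: ⌊414/2⌋ × 293 = 207 × 293 mm
L2: ⌊293/2⌋ × 207 = 146 × 207 mm
L3: ⌊207/2⌋ × 146 = 103 × 146 mm
L4: ⌊146/2⌋ × 103 = 73 × 103 mm
L5: ⌊103/2⌋ × 73 = 51 × 73 mm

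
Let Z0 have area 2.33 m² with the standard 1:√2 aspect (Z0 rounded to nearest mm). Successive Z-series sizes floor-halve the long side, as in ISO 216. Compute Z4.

Let Z0's short side be w mm. w · w√2 = 2.33 m² = 2,330,000 mm², so w ≈ 1283.6 mm and w√2 ≈ 1815.2 mm → Z0 = 1284 × 1815 mm.
Z1: ⌊1815/2⌋ × 1284 = 907 × 1284 mm
Z2: ⌊1284/2⌋ × 907 = 642 × 907 mm
Z3: ⌊907/2⌋ × 642 = 453 × 642 mm
Z4: ⌊642/2⌋ × 453 = 321 × 453 mm

321 × 453 mm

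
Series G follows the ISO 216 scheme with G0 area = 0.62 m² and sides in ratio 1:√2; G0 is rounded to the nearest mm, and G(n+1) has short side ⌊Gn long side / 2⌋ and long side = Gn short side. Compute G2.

331 × 468 mm

Let G0's short side be w mm. w · w√2 = 0.62 m² = 620,000 mm², so w ≈ 662.1 mm and w√2 ≈ 936.4 mm → G0 = 662 × 936 mm.
G1: ⌊936/2⌋ × 662 = 468 × 662 mm
G2: ⌊662/2⌋ × 468 = 331 × 468 mm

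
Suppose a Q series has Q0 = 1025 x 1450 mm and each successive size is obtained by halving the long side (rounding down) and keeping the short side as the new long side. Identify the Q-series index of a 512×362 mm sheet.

Q0: 1025 × 1450 mm
Q1: 725 × 1025 mm
Q2: 512 × 725 mm
Q3: 362 × 512 mm
Q4: 256 × 362 mm
→ matches Q3.

Q3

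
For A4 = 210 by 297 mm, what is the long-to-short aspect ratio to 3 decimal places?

297 / 210 = 1.414
Matches √2 ≈ 1.414 — the ISO 216 defining ratio.

1.414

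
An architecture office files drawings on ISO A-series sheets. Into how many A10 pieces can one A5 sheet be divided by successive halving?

32

A5 = 148 × 210 mm; A10 = 26 × 37 mm.
Each halving step doubles the count; 5 steps from A5 to A10.
2^5 = 32.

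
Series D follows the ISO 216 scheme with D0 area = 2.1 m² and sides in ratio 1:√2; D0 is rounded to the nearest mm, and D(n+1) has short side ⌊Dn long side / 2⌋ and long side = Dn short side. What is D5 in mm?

215 × 304 mm

Let D0's short side be w mm. w · w√2 = 2.1 m² = 2,100,000 mm², so w ≈ 1218.6 mm and w√2 ≈ 1723.3 mm → D0 = 1219 × 1723 mm.
D1: ⌊1723/2⌋ × 1219 = 861 × 1219 mm
D2: ⌊1219/2⌋ × 861 = 609 × 861 mm
D3: ⌊861/2⌋ × 609 = 430 × 609 mm
D4: ⌊609/2⌋ × 430 = 304 × 430 mm
D5: ⌊430/2⌋ × 304 = 215 × 304 mm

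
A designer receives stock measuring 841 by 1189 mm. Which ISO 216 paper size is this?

A0 (841 × 1189 mm)

Aspect ratio 1189/841 ≈ 1.414 — close to the ISO √2 ≈ 1.414.
In the A-series (A0 area = 1 m²): A0 = 841 × 1189 mm.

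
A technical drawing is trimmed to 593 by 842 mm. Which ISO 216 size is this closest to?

A1 (594 × 841 mm)

Aspect ratio 842/593 ≈ 1.420 — close to the ISO √2 ≈ 1.414.
In the A-series (A0 area = 1 m²): A1 = 594 × 841 mm.
Off by 2 mm total — nearest standard size.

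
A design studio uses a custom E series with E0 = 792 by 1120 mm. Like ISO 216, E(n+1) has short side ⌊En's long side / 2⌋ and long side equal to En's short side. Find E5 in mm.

140 × 198 mm

E1: ⌊1120/2⌋ × 792 = 560 × 792 mm
E2: ⌊792/2⌋ × 560 = 396 × 560 mm
E3: ⌊560/2⌋ × 396 = 280 × 396 mm
E4: ⌊396/2⌋ × 280 = 198 × 280 mm
E5: ⌊280/2⌋ × 198 = 140 × 198 mm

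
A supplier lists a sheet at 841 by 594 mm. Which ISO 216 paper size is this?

A1 (594 × 841 mm)

Aspect ratio 841/594 ≈ 1.416 — close to the ISO √2 ≈ 1.414.
In the A-series (A0 area = 1 m²): A1 = 594 × 841 mm.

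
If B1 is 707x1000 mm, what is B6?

125 × 176 mm

B2: ⌊1000/2⌋ × 707 = 500 × 707 mm
B3: ⌊707/2⌋ × 500 = 353 × 500 mm
B4: ⌊500/2⌋ × 353 = 250 × 353 mm
B5: ⌊353/2⌋ × 250 = 176 × 250 mm
B6: ⌊250/2⌋ × 176 = 125 × 176 mm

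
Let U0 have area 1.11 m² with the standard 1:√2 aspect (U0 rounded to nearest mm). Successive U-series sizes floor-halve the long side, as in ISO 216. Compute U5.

156 × 221 mm

Let U0's short side be w mm. w · w√2 = 1.11 m² = 1,110,000 mm², so w ≈ 885.9 mm and w√2 ≈ 1252.9 mm → U0 = 886 × 1253 mm.
U1: ⌊1253/2⌋ × 886 = 626 × 886 mm
U2: ⌊886/2⌋ × 626 = 443 × 626 mm
U3: ⌊626/2⌋ × 443 = 313 × 443 mm
U4: ⌊443/2⌋ × 313 = 221 × 313 mm
U5: ⌊313/2⌋ × 221 = 156 × 221 mm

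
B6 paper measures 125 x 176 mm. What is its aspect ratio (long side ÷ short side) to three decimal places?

1.408

176 / 125 = 1.408
ISO 216 targets √2 ≈ 1.414; the -0.006 deviation is from mm rounding.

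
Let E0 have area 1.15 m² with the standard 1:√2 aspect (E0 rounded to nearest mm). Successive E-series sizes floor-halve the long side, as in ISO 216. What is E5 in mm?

159 × 225 mm

Let E0's short side be w mm. w · w√2 = 1.15 m² = 1,150,000 mm², so w ≈ 901.8 mm and w√2 ≈ 1275.3 mm → E0 = 902 × 1275 mm.
E1: ⌊1275/2⌋ × 902 = 637 × 902 mm
E2: ⌊902/2⌋ × 637 = 451 × 637 mm
E3: ⌊637/2⌋ × 451 = 318 × 451 mm
E4: ⌊451/2⌋ × 318 = 225 × 318 mm
E5: ⌊318/2⌋ × 225 = 159 × 225 mm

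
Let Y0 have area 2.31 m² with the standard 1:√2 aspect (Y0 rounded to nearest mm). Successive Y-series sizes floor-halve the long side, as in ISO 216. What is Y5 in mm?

225 × 319 mm

Let Y0's short side be w mm. w · w√2 = 2.31 m² = 2,310,000 mm², so w ≈ 1278.1 mm and w√2 ≈ 1807.4 mm → Y0 = 1278 × 1807 mm.
Y1: ⌊1807/2⌋ × 1278 = 903 × 1278 mm
Y2: ⌊1278/2⌋ × 903 = 639 × 903 mm
Y3: ⌊903/2⌋ × 639 = 451 × 639 mm
Y4: ⌊639/2⌋ × 451 = 319 × 451 mm
Y5: ⌊451/2⌋ × 319 = 225 × 319 mm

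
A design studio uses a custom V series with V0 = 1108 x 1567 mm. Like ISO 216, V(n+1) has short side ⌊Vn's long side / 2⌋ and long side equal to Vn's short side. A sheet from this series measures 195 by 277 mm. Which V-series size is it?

V0: 1108 × 1567 mm
V1: 783 × 1108 mm
V2: 554 × 783 mm
V3: 391 × 554 mm
V4: 277 × 391 mm
V5: 195 × 277 mm
V6: 138 × 195 mm
→ matches V5.

V5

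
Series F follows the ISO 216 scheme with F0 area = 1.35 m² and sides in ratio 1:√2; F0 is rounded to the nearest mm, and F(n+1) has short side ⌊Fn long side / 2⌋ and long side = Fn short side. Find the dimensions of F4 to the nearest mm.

244 × 345 mm

Let F0's short side be w mm. w · w√2 = 1.35 m² = 1,350,000 mm², so w ≈ 977.0 mm and w√2 ≈ 1381.7 mm → F0 = 977 × 1382 mm.
F1: ⌊1382/2⌋ × 977 = 691 × 977 mm
F2: ⌊977/2⌋ × 691 = 488 × 691 mm
F3: ⌊691/2⌋ × 488 = 345 × 488 mm
F4: ⌊488/2⌋ × 345 = 244 × 345 mm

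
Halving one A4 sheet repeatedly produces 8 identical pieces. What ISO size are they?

8 = 2^3, so 3 halving steps.
A4 → A5 → … → A7 after 3 steps.

A7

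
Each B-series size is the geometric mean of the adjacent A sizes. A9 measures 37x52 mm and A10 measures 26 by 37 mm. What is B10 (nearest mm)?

31 × 44 mm

Short side: √(37 · 26) = √962 ≈ 31.0 → 31 mm
Long side: √(52 · 37) = √1924 ≈ 43.9 → 44 mm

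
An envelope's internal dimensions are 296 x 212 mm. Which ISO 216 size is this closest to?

Aspect ratio 296/212 ≈ 1.396 (ISO target is √2 ≈ 1.414).
In the A-series (A0 area = 1 m²): A4 = 210 × 297 mm.
Off by 3 mm total — nearest standard size.

A4 (210 × 297 mm)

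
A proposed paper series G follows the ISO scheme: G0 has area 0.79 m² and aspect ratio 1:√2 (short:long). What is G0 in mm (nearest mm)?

747 × 1057 mm

Let the short side be w mm. Then w · w√2 = 0.79 m² = 790,000 mm².
w² = 790,000/√2, so w ≈ 747.4 mm; long side = w√2 ≈ 1057.0 mm.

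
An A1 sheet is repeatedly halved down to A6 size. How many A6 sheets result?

Each ISO step halves the sheet: 1 × A1 → 2 × A2 → 4 × A3 → 8 × A4 → …
From A1 to A6 is 5 halving steps: 2^5 = 32.

32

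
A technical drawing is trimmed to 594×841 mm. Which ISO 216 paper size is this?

A1 (594 × 841 mm)

Aspect ratio 841/594 ≈ 1.416 — close to the ISO √2 ≈ 1.414.
In the A-series (A0 area = 1 m²): A1 = 594 × 841 mm.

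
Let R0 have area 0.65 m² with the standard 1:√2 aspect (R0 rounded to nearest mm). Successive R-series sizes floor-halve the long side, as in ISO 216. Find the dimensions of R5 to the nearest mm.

Let R0's short side be w mm. w · w√2 = 0.65 m² = 650,000 mm², so w ≈ 678.0 mm and w√2 ≈ 958.8 mm → R0 = 678 × 959 mm.
R1: ⌊959/2⌋ × 678 = 479 × 678 mm
R2: ⌊678/2⌋ × 479 = 339 × 479 mm
R3: ⌊479/2⌋ × 339 = 239 × 339 mm
R4: ⌊339/2⌋ × 239 = 169 × 239 mm
R5: ⌊239/2⌋ × 169 = 119 × 169 mm

119 × 169 mm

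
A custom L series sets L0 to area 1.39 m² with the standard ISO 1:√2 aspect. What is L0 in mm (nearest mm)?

Let the short side be w mm. Then w · w√2 = 1.39 m² = 1,390,000 mm².
w² = 1,390,000/√2, so w ≈ 991.4 mm; long side = w√2 ≈ 1402.1 mm.

991 × 1402 mm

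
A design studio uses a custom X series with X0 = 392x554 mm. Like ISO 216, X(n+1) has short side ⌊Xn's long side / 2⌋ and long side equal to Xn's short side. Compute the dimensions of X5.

69 × 98 mm

X1: ⌊554/2⌋ × 392 = 277 × 392 mm
X2: ⌊392/2⌋ × 277 = 196 × 277 mm
X3: ⌊277/2⌋ × 196 = 138 × 196 mm
X4: ⌊196/2⌋ × 138 = 98 × 138 mm
X5: ⌊138/2⌋ × 98 = 69 × 98 mm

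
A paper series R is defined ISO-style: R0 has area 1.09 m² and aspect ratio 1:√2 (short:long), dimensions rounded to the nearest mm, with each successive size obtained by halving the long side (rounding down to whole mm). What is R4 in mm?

219 × 310 mm

Let R0's short side be w mm. w · w√2 = 1.09 m² = 1,090,000 mm², so w ≈ 877.9 mm and w√2 ≈ 1241.6 mm → R0 = 878 × 1242 mm.
R1: ⌊1242/2⌋ × 878 = 621 × 878 mm
R2: ⌊878/2⌋ × 621 = 439 × 621 mm
R3: ⌊621/2⌋ × 439 = 310 × 439 mm
R4: ⌊439/2⌋ × 310 = 219 × 310 mm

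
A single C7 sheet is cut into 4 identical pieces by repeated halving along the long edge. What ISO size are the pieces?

C9

4 = 2^2, so 2 halving steps.
C7 → C8 → … → C9 after 2 steps.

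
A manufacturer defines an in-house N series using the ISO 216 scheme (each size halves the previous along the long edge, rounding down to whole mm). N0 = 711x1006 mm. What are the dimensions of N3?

N1: ⌊1006/2⌋ × 711 = 503 × 711 mm
N2: ⌊711/2⌋ × 503 = 355 × 503 mm
N3: ⌊503/2⌋ × 355 = 251 × 355 mm

251 × 355 mm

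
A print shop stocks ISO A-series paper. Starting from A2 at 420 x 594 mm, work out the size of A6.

105 × 148 mm

A3: ⌊594/2⌋ × 420 = 297 × 420 mm
A4: ⌊420/2⌋ × 297 = 210 × 297 mm
A5: ⌊297/2⌋ × 210 = 148 × 210 mm
A6: ⌊210/2⌋ × 148 = 105 × 148 mm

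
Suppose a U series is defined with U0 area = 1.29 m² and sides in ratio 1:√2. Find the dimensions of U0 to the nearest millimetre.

Let the short side be w mm. Then w · w√2 = 1.29 m² = 1,290,000 mm².
w² = 1,290,000/√2, so w ≈ 955.1 mm; long side = w√2 ≈ 1350.7 mm.

955 × 1351 mm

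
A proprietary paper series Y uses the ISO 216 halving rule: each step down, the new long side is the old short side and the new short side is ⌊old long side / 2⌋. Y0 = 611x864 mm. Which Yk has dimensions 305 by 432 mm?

Y0: 611 × 864 mm
Y1: 432 × 611 mm
Y2: 305 × 432 mm
Y3: 216 × 305 mm
→ matches Y2.

Y2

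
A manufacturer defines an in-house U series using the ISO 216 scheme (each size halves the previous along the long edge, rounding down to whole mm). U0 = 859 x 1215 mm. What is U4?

214 × 303 mm

U1: ⌊1215/2⌋ × 859 = 607 × 859 mm
U2: ⌊859/2⌋ × 607 = 429 × 607 mm
U3: ⌊607/2⌋ × 429 = 303 × 429 mm
U4: ⌊429/2⌋ × 303 = 214 × 303 mm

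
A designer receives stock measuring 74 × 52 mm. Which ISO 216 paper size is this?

A8 (52 × 74 mm)

Aspect ratio 74/52 ≈ 1.423 — close to the ISO √2 ≈ 1.414.
In the A-series (A0 area = 1 m²): A8 = 52 × 74 mm.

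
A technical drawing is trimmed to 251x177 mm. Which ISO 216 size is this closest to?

B5 (176 × 250 mm)

Aspect ratio 251/177 ≈ 1.418 — close to the ISO √2 ≈ 1.414.
In the B-series (B0 = 1000 × 1414 mm): B5 = 176 × 250 mm.
Off by 2 mm total — nearest standard size.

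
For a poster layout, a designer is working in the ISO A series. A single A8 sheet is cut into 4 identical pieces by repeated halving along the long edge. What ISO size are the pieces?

A10

4 = 2^2, so 2 halving steps.
A8 → A9 → … → A10 after 2 steps.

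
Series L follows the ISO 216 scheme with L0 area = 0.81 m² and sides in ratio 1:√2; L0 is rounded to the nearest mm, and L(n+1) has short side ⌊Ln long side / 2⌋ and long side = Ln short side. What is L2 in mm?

378 × 535 mm

Let L0's short side be w mm. w · w√2 = 0.81 m² = 810,000 mm², so w ≈ 756.8 mm and w√2 ≈ 1070.3 mm → L0 = 757 × 1070 mm.
L1: ⌊1070/2⌋ × 757 = 535 × 757 mm
L2: ⌊757/2⌋ × 535 = 378 × 535 mm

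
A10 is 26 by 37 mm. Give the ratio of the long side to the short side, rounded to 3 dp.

37 / 26 = 1.423
ISO 216 targets √2 ≈ 1.414; the +0.009 deviation is from mm rounding.

1.423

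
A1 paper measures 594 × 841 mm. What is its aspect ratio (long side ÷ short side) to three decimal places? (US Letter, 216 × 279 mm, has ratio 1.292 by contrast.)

1.416

841 / 594 = 1.416
ISO 216 targets √2 ≈ 1.414; the +0.002 deviation is from mm rounding.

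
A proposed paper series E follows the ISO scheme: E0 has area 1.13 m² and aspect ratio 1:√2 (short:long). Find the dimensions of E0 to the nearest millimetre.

Let the short side be w mm. Then w · w√2 = 1.13 m² = 1,130,000 mm².
w² = 1,130,000/√2, so w ≈ 893.9 mm; long side = w√2 ≈ 1264.1 mm.

894 × 1264 mm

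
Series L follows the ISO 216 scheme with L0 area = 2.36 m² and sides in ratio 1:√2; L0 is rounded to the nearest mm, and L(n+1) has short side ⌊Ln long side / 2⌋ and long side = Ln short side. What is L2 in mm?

Let L0's short side be w mm. w · w√2 = 2.36 m² = 2,360,000 mm², so w ≈ 1291.8 mm and w√2 ≈ 1826.9 mm → L0 = 1292 × 1827 mm.
L1: ⌊1827/2⌋ × 1292 = 913 × 1292 mm
L2: ⌊1292/2⌋ × 913 = 646 × 913 mm

646 × 913 mm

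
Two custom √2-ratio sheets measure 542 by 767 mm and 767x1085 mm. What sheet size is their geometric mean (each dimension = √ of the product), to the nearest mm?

645 × 912 mm

Short side: √(542 · 767) = √415714 ≈ 644.8 → 645 mm
Long side: √(767 · 1085) = √832195 ≈ 912.2 → 912 mm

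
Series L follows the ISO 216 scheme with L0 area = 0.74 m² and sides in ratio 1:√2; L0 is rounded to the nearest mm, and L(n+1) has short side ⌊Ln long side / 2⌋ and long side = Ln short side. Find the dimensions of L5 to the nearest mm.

127 × 180 mm

Let L0's short side be w mm. w · w√2 = 0.74 m² = 740,000 mm², so w ≈ 723.4 mm and w√2 ≈ 1023.0 mm → L0 = 723 × 1023 mm.
L1: ⌊1023/2⌋ × 723 = 511 × 723 mm
L2: ⌊723/2⌋ × 511 = 361 × 511 mm
L3: ⌊511/2⌋ × 361 = 255 × 361 mm
L4: ⌊361/2⌋ × 255 = 180 × 255 mm
L5: ⌊255/2⌋ × 180 = 127 × 180 mm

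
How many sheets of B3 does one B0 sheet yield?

B0 = 1000 × 1414 mm; B3 = 353 × 500 mm.
Each halving step doubles the count; 3 steps from B0 to B3.
2^3 = 8.

8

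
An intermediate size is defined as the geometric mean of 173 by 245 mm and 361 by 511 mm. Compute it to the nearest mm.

Short side: √(173 · 361) = √62453 ≈ 249.9 → 250 mm
Long side: √(245 · 511) = √125195 ≈ 353.8 → 354 mm

250 × 354 mm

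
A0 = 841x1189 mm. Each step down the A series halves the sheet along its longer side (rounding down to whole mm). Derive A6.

105 × 148 mm

A1: ⌊1189/2⌋ × 841 = 594 × 841 mm
A2: ⌊841/2⌋ × 594 = 420 × 594 mm
A3: ⌊594/2⌋ × 420 = 297 × 420 mm
A4: ⌊420/2⌋ × 297 = 210 × 297 mm
A5: ⌊297/2⌋ × 210 = 148 × 210 mm
A6: ⌊210/2⌋ × 148 = 105 × 148 mm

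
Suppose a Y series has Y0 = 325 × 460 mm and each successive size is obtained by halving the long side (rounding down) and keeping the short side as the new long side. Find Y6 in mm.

40 × 57 mm

Y1 = 230 × 325 mm (from Y0 by 1 halving).
Y2: ⌊325/2⌋ × 230 = 162 × 230 mm
Y3: ⌊230/2⌋ × 162 = 115 × 162 mm
Y4: ⌊162/2⌋ × 115 = 81 × 115 mm
Y5: ⌊115/2⌋ × 81 = 57 × 81 mm
Y6: ⌊81/2⌋ × 57 = 40 × 57 mm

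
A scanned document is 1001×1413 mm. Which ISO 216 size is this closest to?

Aspect ratio 1413/1001 ≈ 1.412 — close to the ISO √2 ≈ 1.414.
In the B-series (B0 = 1000 × 1414 mm): B0 = 1000 × 1414 mm.
Off by 2 mm total — nearest standard size.

B0 (1000 × 1414 mm)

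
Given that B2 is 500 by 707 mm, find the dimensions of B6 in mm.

B3: ⌊707/2⌋ × 500 = 353 × 500 mm
B4: ⌊500/2⌋ × 353 = 250 × 353 mm
B5: ⌊353/2⌋ × 250 = 176 × 250 mm
B6: ⌊250/2⌋ × 176 = 125 × 176 mm

125 × 176 mm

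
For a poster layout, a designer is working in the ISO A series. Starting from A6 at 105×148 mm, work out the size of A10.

A7: ⌊148/2⌋ × 105 = 74 × 105 mm
A8: ⌊105/2⌋ × 74 = 52 × 74 mm
A9: ⌊74/2⌋ × 52 = 37 × 52 mm
A10: ⌊52/2⌋ × 37 = 26 × 37 mm

26 × 37 mm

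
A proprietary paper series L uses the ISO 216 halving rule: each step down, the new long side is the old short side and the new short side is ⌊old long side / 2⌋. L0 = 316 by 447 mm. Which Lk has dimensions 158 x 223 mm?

L2

L0: 316 × 447 mm
L1: 223 × 316 mm
L2: 158 × 223 mm
L3: 111 × 158 mm
→ matches L2.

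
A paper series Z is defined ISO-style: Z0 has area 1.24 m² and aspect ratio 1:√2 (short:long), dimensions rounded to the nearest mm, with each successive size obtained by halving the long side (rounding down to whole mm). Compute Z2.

468 × 662 mm

Let Z0's short side be w mm. w · w√2 = 1.24 m² = 1,240,000 mm², so w ≈ 936.4 mm and w√2 ≈ 1324.2 mm → Z0 = 936 × 1324 mm.
Z1: ⌊1324/2⌋ × 936 = 662 × 936 mm
Z2: ⌊936/2⌋ × 662 = 468 × 662 mm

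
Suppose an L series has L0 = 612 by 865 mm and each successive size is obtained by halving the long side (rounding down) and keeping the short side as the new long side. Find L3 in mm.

L1: ⌊865/2⌋ × 612 = 432 × 612 mm
L2: ⌊612/2⌋ × 432 = 306 × 432 mm
L3: ⌊432/2⌋ × 306 = 216 × 306 mm

216 × 306 mm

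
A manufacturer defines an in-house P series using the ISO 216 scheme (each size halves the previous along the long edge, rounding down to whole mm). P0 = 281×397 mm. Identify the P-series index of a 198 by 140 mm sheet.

P2

P0: 281 × 397 mm
P1: 198 × 281 mm
P2: 140 × 198 mm
P3: 99 × 140 mm
→ matches P2.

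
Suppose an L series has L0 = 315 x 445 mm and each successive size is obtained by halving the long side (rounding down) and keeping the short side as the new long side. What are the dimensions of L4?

78 × 111 mm

L1: ⌊445/2⌋ × 315 = 222 × 315 mm
L2: ⌊315/2⌋ × 222 = 157 × 222 mm
L3: ⌊222/2⌋ × 157 = 111 × 157 mm
L4: ⌊157/2⌋ × 111 = 78 × 111 mm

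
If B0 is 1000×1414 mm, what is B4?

250 × 353 mm

B1: ⌊1414/2⌋ × 1000 = 707 × 1000 mm
B2: ⌊1000/2⌋ × 707 = 500 × 707 mm
B3: ⌊707/2⌋ × 500 = 353 × 500 mm
B4: ⌊500/2⌋ × 353 = 250 × 353 mm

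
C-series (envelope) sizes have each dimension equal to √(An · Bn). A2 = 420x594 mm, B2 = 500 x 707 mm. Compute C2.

Short side: √(420 · 500) = √210000 ≈ 458.3 → 458 mm
Long side: √(594 · 707) = √419958 ≈ 648.0 → 648 mm

458 × 648 mm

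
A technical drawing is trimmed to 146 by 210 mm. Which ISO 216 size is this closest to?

A5 (148 × 210 mm)

Aspect ratio 210/146 ≈ 1.438 (ISO target is √2 ≈ 1.414).
In the A-series (A0 area = 1 m²): A5 = 148 × 210 mm.
Off by 2 mm total — nearest standard size.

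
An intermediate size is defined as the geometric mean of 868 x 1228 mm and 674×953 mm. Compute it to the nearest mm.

765 × 1082 mm

Short side: √(868 · 674) = √585032 ≈ 764.9 → 765 mm
Long side: √(1228 · 953) = √1170284 ≈ 1081.8 → 1082 mm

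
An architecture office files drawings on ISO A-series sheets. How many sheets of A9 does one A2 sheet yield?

A2 = 420 × 594 mm; A9 = 37 × 52 mm.
Each halving step doubles the count; 7 steps from A2 to A9.
2^7 = 128.

128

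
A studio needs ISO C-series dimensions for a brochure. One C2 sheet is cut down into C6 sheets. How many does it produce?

16

C2 = 458 × 648 mm; C6 = 114 × 162 mm.
Each halving step doubles the count; 4 steps from C2 to C6.
2^4 = 16.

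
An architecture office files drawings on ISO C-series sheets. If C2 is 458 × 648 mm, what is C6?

C3: ⌊648/2⌋ × 458 = 324 × 458 mm
C4: ⌊458/2⌋ × 324 = 229 × 324 mm
C5: ⌊324/2⌋ × 229 = 162 × 229 mm
C6: ⌊229/2⌋ × 162 = 114 × 162 mm

114 × 162 mm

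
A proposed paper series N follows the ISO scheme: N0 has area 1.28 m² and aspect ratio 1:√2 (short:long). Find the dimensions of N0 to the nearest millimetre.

Let the short side be w mm. Then w · w√2 = 1.28 m² = 1,280,000 mm².
w² = 1,280,000/√2, so w ≈ 951.4 mm; long side = w√2 ≈ 1345.4 mm.

951 × 1345 mm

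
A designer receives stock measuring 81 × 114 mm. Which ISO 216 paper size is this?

C7 (81 × 114 mm)

Aspect ratio 114/81 ≈ 1.407 — close to the ISO √2 ≈ 1.414.
In the C-series (envelope sizes, between A and B): C7 = 81 × 114 mm.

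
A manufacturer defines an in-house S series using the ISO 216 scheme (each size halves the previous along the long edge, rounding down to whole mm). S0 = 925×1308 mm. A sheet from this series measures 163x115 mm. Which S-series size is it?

S6

S0: 925 × 1308 mm
S1: 654 × 925 mm
S2: 462 × 654 mm
S3: 327 × 462 mm
S4: 231 × 327 mm
S5: 163 × 231 mm
S6: 115 × 163 mm
S7: 81 × 115 mm
→ matches S6.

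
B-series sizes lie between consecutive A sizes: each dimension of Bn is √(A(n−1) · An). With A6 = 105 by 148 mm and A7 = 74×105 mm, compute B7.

88 × 125 mm

Short side: √(105 · 74) = √7770 ≈ 88.1 → 88 mm
Long side: √(148 · 105) = √15540 ≈ 124.7 → 125 mm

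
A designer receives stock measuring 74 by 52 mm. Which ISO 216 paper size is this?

Aspect ratio 74/52 ≈ 1.423 — close to the ISO √2 ≈ 1.414.
In the A-series (A0 area = 1 m²): A8 = 52 × 74 mm.

A8 (52 × 74 mm)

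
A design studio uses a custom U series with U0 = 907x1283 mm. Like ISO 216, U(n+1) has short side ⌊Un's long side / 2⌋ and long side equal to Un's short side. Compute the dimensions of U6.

113 × 160 mm

U1 = 641 × 907 mm (from U0 by 1 halving).
U2: ⌊907/2⌋ × 641 = 453 × 641 mm
U3: ⌊641/2⌋ × 453 = 320 × 453 mm
U4: ⌊453/2⌋ × 320 = 226 × 320 mm
U5: ⌊320/2⌋ × 226 = 160 × 226 mm
U6: ⌊226/2⌋ × 160 = 113 × 160 mm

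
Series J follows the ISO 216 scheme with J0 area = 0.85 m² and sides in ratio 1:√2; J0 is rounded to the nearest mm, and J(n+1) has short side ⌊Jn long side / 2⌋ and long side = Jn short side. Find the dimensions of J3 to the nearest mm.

274 × 387 mm

Let J0's short side be w mm. w · w√2 = 0.85 m² = 850,000 mm², so w ≈ 775.3 mm and w√2 ≈ 1096.4 mm → J0 = 775 × 1096 mm.
J1: ⌊1096/2⌋ × 775 = 548 × 775 mm
J2: ⌊775/2⌋ × 548 = 387 × 548 mm
J3: ⌊548/2⌋ × 387 = 274 × 387 mm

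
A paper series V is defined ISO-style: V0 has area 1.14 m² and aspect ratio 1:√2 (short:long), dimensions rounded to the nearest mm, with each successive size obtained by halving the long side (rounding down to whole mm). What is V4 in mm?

Let V0's short side be w mm. w · w√2 = 1.14 m² = 1,140,000 mm², so w ≈ 897.8 mm and w√2 ≈ 1269.7 mm → V0 = 898 × 1270 mm.
V1: ⌊1270/2⌋ × 898 = 635 × 898 mm
V2: ⌊898/2⌋ × 635 = 449 × 635 mm
V3: ⌊635/2⌋ × 449 = 317 × 449 mm
V4: ⌊449/2⌋ × 317 = 224 × 317 mm

224 × 317 mm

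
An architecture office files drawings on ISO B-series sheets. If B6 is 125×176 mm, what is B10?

31 × 44 mm

B7: ⌊176/2⌋ × 125 = 88 × 125 mm
B8: ⌊125/2⌋ × 88 = 62 × 88 mm
B9: ⌊88/2⌋ × 62 = 44 × 62 mm
B10: ⌊62/2⌋ × 44 = 31 × 44 mm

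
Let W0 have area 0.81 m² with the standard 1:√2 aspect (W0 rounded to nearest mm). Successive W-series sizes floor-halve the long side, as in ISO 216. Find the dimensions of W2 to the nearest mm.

Let W0's short side be w mm. w · w√2 = 0.81 m² = 810,000 mm², so w ≈ 756.8 mm and w√2 ≈ 1070.3 mm → W0 = 757 × 1070 mm.
W1: ⌊1070/2⌋ × 757 = 535 × 757 mm
W2: ⌊757/2⌋ × 535 = 378 × 535 mm

378 × 535 mm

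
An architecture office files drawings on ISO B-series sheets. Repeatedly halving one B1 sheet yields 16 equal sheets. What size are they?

B5

16 = 2^4, so 4 halving steps.
B1 → B2 → … → B5 after 4 steps.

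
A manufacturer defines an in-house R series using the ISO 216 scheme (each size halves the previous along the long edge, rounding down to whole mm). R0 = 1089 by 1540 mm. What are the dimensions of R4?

272 × 385 mm

R1: ⌊1540/2⌋ × 1089 = 770 × 1089 mm
R2: ⌊1089/2⌋ × 770 = 544 × 770 mm
R3: ⌊770/2⌋ × 544 = 385 × 544 mm
R4: ⌊544/2⌋ × 385 = 272 × 385 mm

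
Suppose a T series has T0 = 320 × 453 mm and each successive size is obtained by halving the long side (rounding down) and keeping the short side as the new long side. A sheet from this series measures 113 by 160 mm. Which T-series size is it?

T3

T0: 320 × 453 mm
T1: 226 × 320 mm
T2: 160 × 226 mm
T3: 113 × 160 mm
T4: 80 × 113 mm
→ matches T3.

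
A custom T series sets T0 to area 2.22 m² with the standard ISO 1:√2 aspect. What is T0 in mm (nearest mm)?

1253 × 1772 mm

Let the short side be w mm. Then w · w√2 = 2.22 m² = 2,220,000 mm².
w² = 2,220,000/√2, so w ≈ 1252.9 mm; long side = w√2 ≈ 1771.9 mm.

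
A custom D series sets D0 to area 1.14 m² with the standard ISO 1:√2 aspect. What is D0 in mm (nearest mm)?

Let the short side be w mm. Then w · w√2 = 1.14 m² = 1,140,000 mm².
w² = 1,140,000/√2, so w ≈ 897.8 mm; long side = w√2 ≈ 1269.7 mm.

898 × 1270 mm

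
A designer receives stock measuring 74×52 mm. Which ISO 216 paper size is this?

Aspect ratio 74/52 ≈ 1.423 — close to the ISO √2 ≈ 1.414.
In the A-series (A0 area = 1 m²): A8 = 52 × 74 mm.

A8 (52 × 74 mm)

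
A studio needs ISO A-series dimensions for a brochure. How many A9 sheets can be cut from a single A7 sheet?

4

A7 = 74 × 105 mm; A9 = 37 × 52 mm.
Each halving step doubles the count; 2 steps from A7 to A9.
2^2 = 4.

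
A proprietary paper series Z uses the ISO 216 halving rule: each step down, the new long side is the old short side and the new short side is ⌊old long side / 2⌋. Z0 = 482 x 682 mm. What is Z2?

Z1: ⌊682/2⌋ × 482 = 341 × 482 mm
Z2: ⌊482/2⌋ × 341 = 241 × 341 mm

241 × 341 mm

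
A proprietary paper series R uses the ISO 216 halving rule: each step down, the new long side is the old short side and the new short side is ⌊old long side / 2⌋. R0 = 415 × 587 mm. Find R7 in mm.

R1 = 293 × 415 mm (from R0 by 1 halving).
R2: ⌊415/2⌋ × 293 = 207 × 293 mm
R3: ⌊293/2⌋ × 207 = 146 × 207 mm
R4: ⌊207/2⌋ × 146 = 103 × 146 mm
R5: ⌊146/2⌋ × 103 = 73 × 103 mm
R6: ⌊103/2⌋ × 73 = 51 × 73 mm
R7: ⌊73/2⌋ × 51 = 36 × 51 mm

36 × 51 mm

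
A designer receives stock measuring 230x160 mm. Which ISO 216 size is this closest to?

Aspect ratio 230/160 ≈ 1.438 (ISO target is √2 ≈ 1.414).
In the C-series (envelope sizes, between A and B): C5 = 162 × 229 mm.
Off by 3 mm total — nearest standard size.

C5 (162 × 229 mm)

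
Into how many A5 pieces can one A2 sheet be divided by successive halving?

A2 = 420 × 594 mm; A5 = 148 × 210 mm.
Each halving step doubles the count; 3 steps from A2 to A5.
2^3 = 8.

8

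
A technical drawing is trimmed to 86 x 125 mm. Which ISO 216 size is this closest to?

B7 (88 × 125 mm)

Aspect ratio 125/86 ≈ 1.453 (ISO target is √2 ≈ 1.414).
In the B-series (B0 = 1000 × 1414 mm): B7 = 88 × 125 mm.
Off by 2 mm total — nearest standard size.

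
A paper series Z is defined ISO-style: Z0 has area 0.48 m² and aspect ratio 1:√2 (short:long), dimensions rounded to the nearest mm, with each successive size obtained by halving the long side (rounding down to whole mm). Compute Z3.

Let Z0's short side be w mm. w · w√2 = 0.48 m² = 480,000 mm², so w ≈ 582.6 mm and w√2 ≈ 823.9 mm → Z0 = 583 × 824 mm.
Z1: ⌊824/2⌋ × 583 = 412 × 583 mm
Z2: ⌊583/2⌋ × 412 = 291 × 412 mm
Z3: ⌊412/2⌋ × 291 = 206 × 291 mm

206 × 291 mm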